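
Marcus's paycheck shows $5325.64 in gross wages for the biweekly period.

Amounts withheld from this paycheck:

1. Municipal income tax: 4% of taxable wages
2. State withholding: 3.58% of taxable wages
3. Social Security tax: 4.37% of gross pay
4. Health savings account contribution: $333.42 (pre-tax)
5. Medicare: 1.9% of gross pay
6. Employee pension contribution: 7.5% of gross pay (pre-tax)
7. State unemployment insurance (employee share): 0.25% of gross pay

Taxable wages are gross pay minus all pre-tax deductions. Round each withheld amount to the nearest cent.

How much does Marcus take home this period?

Health savings account contribution: $333.42
Employee pension contribution: $5325.64 × 0.075 = $399.42
Pre-tax total = $333.42 + $399.42 = $732.84
Taxable wages = $5325.64 − $732.84 = $4592.80
Municipal income tax: $4592.80 × 0.04 = $183.71
State withholding: $4592.80 × 0.0358 = $164.42
Social Security tax: $5325.64 × 0.0437 = $232.73
Medicare: $5325.64 × 0.019 = $101.19
State unemployment insurance (employee share): $5325.64 × 0.0025 = $13.31
Total deductions = $333.42 + $399.42 + $183.71 + $164.42 + $232.73 + $101.19 + $13.31 = $1428.20
Net pay = $5325.64 − $1428.20 = $3897.44

$3897.44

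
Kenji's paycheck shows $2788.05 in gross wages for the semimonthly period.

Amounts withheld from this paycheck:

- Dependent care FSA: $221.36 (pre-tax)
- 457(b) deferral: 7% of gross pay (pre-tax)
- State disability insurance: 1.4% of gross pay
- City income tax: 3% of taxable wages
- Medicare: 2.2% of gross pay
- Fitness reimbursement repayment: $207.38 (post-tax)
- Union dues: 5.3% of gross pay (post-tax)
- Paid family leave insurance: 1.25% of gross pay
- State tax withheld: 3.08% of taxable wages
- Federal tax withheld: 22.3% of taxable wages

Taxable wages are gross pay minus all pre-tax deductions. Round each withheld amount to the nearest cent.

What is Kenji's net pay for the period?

$1208.12

Dependent care FSA: $221.36
457(b) deferral: $2788.05 × 0.07 = $195.16
Pre-tax total = $221.36 + $195.16 = $416.52
Taxable wages = $2788.05 − $416.52 = $2371.53
City income tax: $2371.53 × 0.03 = $71.15
State tax withheld: $2371.53 × 0.0308 = $73.04
Federal tax withheld: $2371.53 × 0.223 = $528.85
Paid family leave insurance: $2788.05 × 0.0125 = $34.85
Medicare: $2788.05 × 0.022 = $61.34
State disability insurance: $2788.05 × 0.014 = $39.03
Fitness reimbursement repayment: $207.38
Union dues: $2788.05 × 0.053 = $147.77
Total deductions = $221.36 + $195.16 + $71.15 + $73.04 + $528.85 + $34.85 + $61.34 + $39.03 + $207.38 + $147.77 = $1579.93
Net pay = $2788.05 − $1579.93 = $1208.12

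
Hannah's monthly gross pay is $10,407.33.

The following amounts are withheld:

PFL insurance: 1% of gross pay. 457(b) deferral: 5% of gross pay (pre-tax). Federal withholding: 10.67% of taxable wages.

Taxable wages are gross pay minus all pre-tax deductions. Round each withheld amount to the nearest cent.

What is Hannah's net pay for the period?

$8,727.95

457(b) deferral: $10,407.33 × 0.05 = $520.37
Taxable wages = $10,407.33 − $520.37 = $9,886.96
Federal withholding: $9,886.96 × 0.1067 = $1,054.94
PFL insurance: $10,407.33 × 0.01 = $104.07
Total deductions = $520.37 + $1,054.94 + $104.07 = $1,679.38
Net pay = $10,407.33 − $1,679.38 = $8,727.95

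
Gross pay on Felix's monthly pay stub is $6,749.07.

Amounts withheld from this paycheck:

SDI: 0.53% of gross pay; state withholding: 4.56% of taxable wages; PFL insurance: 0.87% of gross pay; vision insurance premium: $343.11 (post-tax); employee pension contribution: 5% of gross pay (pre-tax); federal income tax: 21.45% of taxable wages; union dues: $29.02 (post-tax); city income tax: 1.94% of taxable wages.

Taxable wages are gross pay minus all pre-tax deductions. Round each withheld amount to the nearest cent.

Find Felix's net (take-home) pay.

Employee pension contribution: $6,749.07 × 0.05 = $337.45
Taxable wages = $6,749.07 − $337.45 = $6,411.62
Federal income tax: $6,411.62 × 0.2145 = $1,375.29
State withholding: $6,411.62 × 0.0456 = $292.37
City income tax: $6,411.62 × 0.0194 = $124.39
PFL insurance: $6,749.07 × 0.0087 = $58.72
SDI: $6,749.07 × 0.0053 = $35.77
Vision insurance premium: $343.11
Union dues: $29.02
Total deductions = $337.45 + $1,375.29 + $292.37 + $124.39 + $58.72 + $35.77 + $343.11 + $29.02 = $2,596.12
Net pay = $6,749.07 − $2,596.12 = $4,152.95

$4,152.95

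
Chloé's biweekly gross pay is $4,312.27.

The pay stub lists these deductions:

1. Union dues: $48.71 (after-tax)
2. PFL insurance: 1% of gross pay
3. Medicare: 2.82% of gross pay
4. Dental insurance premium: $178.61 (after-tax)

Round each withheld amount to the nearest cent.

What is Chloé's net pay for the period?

$3,920.22

PFL insurance: $4,312.27 × 0.01 = $43.12
Medicare: $4,312.27 × 0.0282 = $121.61
Union dues: $48.71
Dental insurance premium: $178.61
Total deductions = $43.12 + $121.61 + $48.71 + $178.61 = $392.05
Net pay = $4,312.27 − $392.05 = $3,920.22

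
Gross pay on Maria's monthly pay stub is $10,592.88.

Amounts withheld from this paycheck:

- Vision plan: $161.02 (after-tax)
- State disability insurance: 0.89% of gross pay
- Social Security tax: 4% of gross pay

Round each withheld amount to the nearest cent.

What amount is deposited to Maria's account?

Social Security tax: $10,592.88 × 0.04 = $423.72
State disability insurance: $10,592.88 × 0.0089 = $94.28
Vision plan: $161.02
Total deductions = $423.72 + $94.28 + $161.02 = $679.02
Net pay = $10,592.88 − $679.02 = $9,913.86

$9,913.86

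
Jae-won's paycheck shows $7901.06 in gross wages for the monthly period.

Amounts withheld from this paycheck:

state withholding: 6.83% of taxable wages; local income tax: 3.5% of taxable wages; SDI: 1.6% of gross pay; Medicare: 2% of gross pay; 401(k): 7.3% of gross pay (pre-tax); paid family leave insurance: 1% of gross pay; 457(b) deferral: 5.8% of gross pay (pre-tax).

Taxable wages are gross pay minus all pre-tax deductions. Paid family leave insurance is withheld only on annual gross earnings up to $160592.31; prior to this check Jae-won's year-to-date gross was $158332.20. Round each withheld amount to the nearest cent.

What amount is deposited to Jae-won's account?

457(b) deferral: $7901.06 × 0.058 = $458.26
401(k): $7901.06 × 0.073 = $576.78
Pre-tax total = $458.26 + $576.78 = $1035.04
Taxable wages = $7901.06 − $1035.04 = $6866.02
Local income tax: $6866.02 × 0.035 = $240.31
State withholding: $6866.02 × 0.0683 = $468.95
Medicare: $7901.06 × 0.02 = $158.02
SDI: $7901.06 × 0.016 = $126.42
Paid family leave insurance: only $160592.31 − $158332.20 = $2260.11 of this check is subject → $2260.11 × 0.01 = $22.60
Total deductions = $458.26 + $576.78 + $240.31 + $468.95 + $158.02 + $126.42 + $22.60 = $2051.34
Net pay = $7901.06 − $2051.34 = $5849.72

$5849.72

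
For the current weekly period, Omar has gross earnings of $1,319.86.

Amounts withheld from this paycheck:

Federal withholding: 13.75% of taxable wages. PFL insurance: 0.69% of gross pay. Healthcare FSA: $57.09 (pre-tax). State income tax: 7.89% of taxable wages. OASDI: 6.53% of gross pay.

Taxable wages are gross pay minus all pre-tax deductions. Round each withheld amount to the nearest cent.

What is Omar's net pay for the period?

$894.21

Healthcare FSA: $57.09
Taxable wages = $1,319.86 − $57.09 = $1,262.77
Federal withholding: $1,262.77 × 0.1375 = $173.63
State income tax: $1,262.77 × 0.0789 = $99.63
OASDI: $1,319.86 × 0.0653 = $86.19
PFL insurance: $1,319.86 × 0.0069 = $9.11
Total deductions = $57.09 + $173.63 + $99.63 + $86.19 + $9.11 = $425.65
Net pay = $1,319.86 − $425.65 = $894.21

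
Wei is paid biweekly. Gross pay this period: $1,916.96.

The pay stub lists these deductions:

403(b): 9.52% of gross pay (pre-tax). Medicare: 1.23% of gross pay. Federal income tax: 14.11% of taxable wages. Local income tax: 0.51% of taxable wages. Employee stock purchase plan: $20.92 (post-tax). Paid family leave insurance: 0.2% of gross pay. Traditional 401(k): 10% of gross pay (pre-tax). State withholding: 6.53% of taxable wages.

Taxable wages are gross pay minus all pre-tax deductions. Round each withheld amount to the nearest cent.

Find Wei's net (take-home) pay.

$1,168.15

Traditional 401(k): $1,916.96 × 0.1 = $191.70
403(b): $1,916.96 × 0.0952 = $182.49
Pre-tax total = $191.70 + $182.49 = $374.19
Taxable wages = $1,916.96 − $374.19 = $1,542.77
State withholding: $1,542.77 × 0.0653 = $100.74
Local income tax: $1,542.77 × 0.0051 = $7.87
Federal income tax: $1,542.77 × 0.1411 = $217.68
Medicare: $1,916.96 × 0.0123 = $23.58
Paid family leave insurance: $1,916.96 × 0.002 = $3.83
Employee stock purchase plan: $20.92
Total deductions = $191.70 + $182.49 + $100.74 + $7.87 + $217.68 + $23.58 + $3.83 + $20.92 = $748.81
Net pay = $1,916.96 − $748.81 = $1,168.15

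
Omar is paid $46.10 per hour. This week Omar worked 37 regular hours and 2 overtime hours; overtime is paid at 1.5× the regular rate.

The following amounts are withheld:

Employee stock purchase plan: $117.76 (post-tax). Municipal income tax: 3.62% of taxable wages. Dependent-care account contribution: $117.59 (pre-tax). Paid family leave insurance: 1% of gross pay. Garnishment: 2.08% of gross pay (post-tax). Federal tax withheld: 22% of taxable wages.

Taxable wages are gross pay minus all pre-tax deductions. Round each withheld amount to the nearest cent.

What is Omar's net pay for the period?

Regular pay: 37 × $46.10 = $1,705.70
Overtime pay: 2 × $46.10 × 1.5 = $138.30
Gross pay = $1,705.70 + $138.30 = $1,844.00
Dependent-care account contribution: $117.59
Taxable wages = $1,844.00 − $117.59 = $1,726.41
Federal tax withheld: $1,726.41 × 0.22 = $379.81
Municipal income tax: $1,726.41 × 0.0362 = $62.50
Paid family leave insurance: $1,844.00 × 0.01 = $18.44
Employee stock purchase plan: $117.76
Garnishment: $1,844.00 × 0.0208 = $38.36
Total deductions = $117.59 + $379.81 + $62.50 + $18.44 + $117.76 + $38.36 = $734.46
Net pay = $1,844.00 − $734.46 = $1,109.54

$1,109.54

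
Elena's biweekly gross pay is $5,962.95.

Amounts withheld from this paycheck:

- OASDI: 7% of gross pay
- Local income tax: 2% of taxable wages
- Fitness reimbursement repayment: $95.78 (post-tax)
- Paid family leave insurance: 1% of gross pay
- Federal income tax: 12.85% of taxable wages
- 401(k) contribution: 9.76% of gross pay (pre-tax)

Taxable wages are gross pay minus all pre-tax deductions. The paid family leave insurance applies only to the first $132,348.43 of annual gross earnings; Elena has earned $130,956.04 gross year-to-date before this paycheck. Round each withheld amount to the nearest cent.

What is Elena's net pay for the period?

$4,054.79

401(k) contribution: $5,962.95 × 0.0976 = $581.98
Taxable wages = $5,962.95 − $581.98 = $5,380.97
Federal income tax: $5,380.97 × 0.1285 = $691.45
Local income tax: $5,380.97 × 0.02 = $107.62
OASDI: $5,962.95 × 0.07 = $417.41
Paid family leave insurance: only $132,348.43 − $130,956.04 = $1,392.39 of this check is subject → $1,392.39 × 0.01 = $13.92
Fitness reimbursement repayment: $95.78
Total deductions = $581.98 + $691.45 + $107.62 + $417.41 + $13.92 + $95.78 = $1,908.16
Net pay = $5,962.95 − $1,908.16 = $4,054.79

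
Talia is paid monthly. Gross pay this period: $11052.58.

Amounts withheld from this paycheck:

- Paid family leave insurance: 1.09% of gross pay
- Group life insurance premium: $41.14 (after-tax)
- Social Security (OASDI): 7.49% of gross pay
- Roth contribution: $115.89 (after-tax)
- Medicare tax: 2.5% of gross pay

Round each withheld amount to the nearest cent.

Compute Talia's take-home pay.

$9670.93

Social Security (OASDI): $11052.58 × 0.0749 = $827.84
Paid family leave insurance: $11052.58 × 0.0109 = $120.47
Medicare tax: $11052.58 × 0.025 = $276.31
Group life insurance premium: $41.14
Roth contribution: $115.89
Total deductions = $827.84 + $120.47 + $276.31 + $41.14 + $115.89 = $1381.65
Net pay = $11052.58 − $1381.65 = $9670.93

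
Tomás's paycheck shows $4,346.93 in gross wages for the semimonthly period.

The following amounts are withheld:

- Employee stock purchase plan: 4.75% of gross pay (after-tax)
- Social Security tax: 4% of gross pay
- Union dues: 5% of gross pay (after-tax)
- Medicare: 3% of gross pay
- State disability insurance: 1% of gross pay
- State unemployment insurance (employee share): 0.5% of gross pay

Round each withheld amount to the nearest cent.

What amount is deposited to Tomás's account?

$3,553.61

State unemployment insurance (employee share): $4,346.93 × 0.005 = $21.73
Medicare: $4,346.93 × 0.03 = $130.41
State disability insurance: $4,346.93 × 0.01 = $43.47
Social Security tax: $4,346.93 × 0.04 = $173.88
Employee stock purchase plan: $4,346.93 × 0.0475 = $206.48
Union dues: $4,346.93 × 0.05 = $217.35
Total deductions = $21.73 + $130.41 + $43.47 + $173.88 + $206.48 + $217.35 = $793.32
Net pay = $4,346.93 − $793.32 = $3,553.61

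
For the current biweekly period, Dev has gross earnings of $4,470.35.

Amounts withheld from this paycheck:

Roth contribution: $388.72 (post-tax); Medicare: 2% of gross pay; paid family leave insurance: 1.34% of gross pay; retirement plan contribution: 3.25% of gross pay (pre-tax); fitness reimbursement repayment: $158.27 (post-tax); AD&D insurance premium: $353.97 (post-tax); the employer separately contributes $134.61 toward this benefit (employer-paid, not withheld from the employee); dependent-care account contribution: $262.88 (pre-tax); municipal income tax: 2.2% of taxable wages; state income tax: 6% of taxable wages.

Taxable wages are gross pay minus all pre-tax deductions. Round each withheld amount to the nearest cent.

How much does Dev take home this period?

Dependent-care account contribution: $262.88
Retirement plan contribution: $4,470.35 × 0.0325 = $145.29
Pre-tax total = $262.88 + $145.29 = $408.17
Taxable wages = $4,470.35 − $408.17 = $4,062.18
Municipal income tax: $4,062.18 × 0.022 = $89.37
State income tax: $4,062.18 × 0.06 = $243.73
Medicare: $4,470.35 × 0.02 = $89.41
Paid family leave insurance: $4,470.35 × 0.0134 = $59.90
Fitness reimbursement repayment: $158.27
AD&D insurance premium: $353.97
Roth contribution: $388.72
(Employer's $134.61 toward AD&D insurance premium is not withheld from the employee.)
Total deductions = $262.88 + $145.29 + $89.37 + $243.73 + $89.41 + $59.90 + $158.27 + $353.97 + $388.72 = $1,791.54
Net pay = $4,470.35 − $1,791.54 = $2,678.81

$2,678.81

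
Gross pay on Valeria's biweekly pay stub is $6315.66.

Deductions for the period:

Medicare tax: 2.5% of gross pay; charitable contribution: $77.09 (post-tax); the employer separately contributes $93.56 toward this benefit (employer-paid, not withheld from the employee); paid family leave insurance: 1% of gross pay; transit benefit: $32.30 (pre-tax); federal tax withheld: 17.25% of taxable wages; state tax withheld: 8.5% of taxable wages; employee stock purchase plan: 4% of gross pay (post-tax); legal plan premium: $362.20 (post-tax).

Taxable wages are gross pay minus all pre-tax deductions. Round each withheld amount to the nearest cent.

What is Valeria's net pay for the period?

Transit benefit: $32.30
Taxable wages = $6315.66 − $32.30 = $6283.36
State tax withheld: $6283.36 × 0.085 = $534.09
Federal tax withheld: $6283.36 × 0.1725 = $1083.88
Paid family leave insurance: $6315.66 × 0.01 = $63.16
Medicare tax: $6315.66 × 0.025 = $157.89
Employee stock purchase plan: $6315.66 × 0.04 = $252.63
Charitable contribution: $77.09
Legal plan premium: $362.20
(Employer's $93.56 toward charitable contribution is not withheld from the employee.)
Total deductions = $32.30 + $534.09 + $1083.88 + $63.16 + $157.89 + $252.63 + $77.09 + $362.20 = $2563.24
Net pay = $6315.66 − $2563.24 = $3752.42

$3752.42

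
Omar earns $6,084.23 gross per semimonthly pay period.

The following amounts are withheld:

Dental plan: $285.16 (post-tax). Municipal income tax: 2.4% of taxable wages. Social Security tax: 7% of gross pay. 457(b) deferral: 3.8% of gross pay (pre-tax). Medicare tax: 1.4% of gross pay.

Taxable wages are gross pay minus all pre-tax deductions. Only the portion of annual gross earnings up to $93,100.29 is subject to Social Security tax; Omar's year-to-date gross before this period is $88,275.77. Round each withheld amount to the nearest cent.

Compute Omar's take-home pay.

$5,004.50

457(b) deferral: $6,084.23 × 0.038 = $231.20
Taxable wages = $6,084.23 − $231.20 = $5,853.03
Municipal income tax: $5,853.03 × 0.024 = $140.47
Social Security tax: only $93,100.29 − $88,275.77 = $4,824.52 of this check is subject → $4,824.52 × 0.07 = $337.72
Medicare tax: $6,084.23 × 0.014 = $85.18
Dental plan: $285.16
Total deductions = $231.20 + $140.47 + $337.72 + $85.18 + $285.16 = $1,079.73
Net pay = $6,084.23 − $1,079.73 = $5,004.50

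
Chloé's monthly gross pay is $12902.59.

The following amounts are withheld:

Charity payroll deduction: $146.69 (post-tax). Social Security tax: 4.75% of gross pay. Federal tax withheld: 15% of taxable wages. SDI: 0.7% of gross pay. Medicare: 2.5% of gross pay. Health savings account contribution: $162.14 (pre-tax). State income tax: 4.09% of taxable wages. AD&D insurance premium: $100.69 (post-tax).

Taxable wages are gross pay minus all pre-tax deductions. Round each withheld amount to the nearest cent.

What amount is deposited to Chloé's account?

Health savings account contribution: $162.14
Taxable wages = $12902.59 − $162.14 = $12740.45
Federal tax withheld: $12740.45 × 0.15 = $1911.07
State income tax: $12740.45 × 0.0409 = $521.08
SDI: $12902.59 × 0.007 = $90.32
Social Security tax: $12902.59 × 0.0475 = $612.87
Medicare: $12902.59 × 0.025 = $322.56
Charity payroll deduction: $146.69
AD&D insurance premium: $100.69
Total deductions = $162.14 + $1911.07 + $521.08 + $90.32 + $612.87 + $322.56 + $146.69 + $100.69 = $3867.42
Net pay = $12902.59 − $3867.42 = $9035.17

$9035.17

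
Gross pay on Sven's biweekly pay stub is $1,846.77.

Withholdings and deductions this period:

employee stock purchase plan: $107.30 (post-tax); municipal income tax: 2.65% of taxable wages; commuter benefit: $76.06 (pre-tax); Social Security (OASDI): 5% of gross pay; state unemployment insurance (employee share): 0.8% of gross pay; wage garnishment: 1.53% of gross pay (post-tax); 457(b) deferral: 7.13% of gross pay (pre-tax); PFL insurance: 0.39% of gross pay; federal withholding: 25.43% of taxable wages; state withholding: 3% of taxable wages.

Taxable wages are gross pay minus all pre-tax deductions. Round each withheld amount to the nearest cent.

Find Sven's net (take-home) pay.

$879.76

457(b) deferral: $1,846.77 × 0.0713 = $131.67
Commuter benefit: $76.06
Pre-tax total = $131.67 + $76.06 = $207.73
Taxable wages = $1,846.77 − $207.73 = $1,639.04
State withholding: $1,639.04 × 0.03 = $49.17
Municipal income tax: $1,639.04 × 0.0265 = $43.43
Federal withholding: $1,639.04 × 0.2543 = $416.81
Social Security (OASDI): $1,846.77 × 0.05 = $92.34
State unemployment insurance (employee share): $1,846.77 × 0.008 = $14.77
PFL insurance: $1,846.77 × 0.0039 = $7.20
Employee stock purchase plan: $107.30
Wage garnishment: $1,846.77 × 0.0153 = $28.26
Total deductions = $131.67 + $76.06 + $49.17 + $43.43 + $416.81 + $92.34 + $14.77 + $7.20 + $107.30 + $28.26 = $967.01
Net pay = $1,846.77 − $967.01 = $879.76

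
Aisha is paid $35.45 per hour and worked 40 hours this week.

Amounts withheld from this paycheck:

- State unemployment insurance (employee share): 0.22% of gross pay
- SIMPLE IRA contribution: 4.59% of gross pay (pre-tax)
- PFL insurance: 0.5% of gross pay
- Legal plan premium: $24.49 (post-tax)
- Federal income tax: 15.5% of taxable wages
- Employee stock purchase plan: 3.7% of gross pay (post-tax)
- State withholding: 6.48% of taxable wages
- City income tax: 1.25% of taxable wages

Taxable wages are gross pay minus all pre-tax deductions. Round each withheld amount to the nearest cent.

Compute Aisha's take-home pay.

Gross pay: 40 × $35.45 = $1,418.00
SIMPLE IRA contribution: $1,418.00 × 0.0459 = $65.09
Taxable wages = $1,418.00 − $65.09 = $1,352.91
State withholding: $1,352.91 × 0.0648 = $87.67
Federal income tax: $1,352.91 × 0.155 = $209.70
City income tax: $1,352.91 × 0.0125 = $16.91
PFL insurance: $1,418.00 × 0.005 = $7.09
State unemployment insurance (employee share): $1,418.00 × 0.0022 = $3.12
Employee stock purchase plan: $1,418.00 × 0.037 = $52.47
Legal plan premium: $24.49
Total deductions = $65.09 + $87.67 + $209.70 + $16.91 + $7.09 + $3.12 + $52.47 + $24.49 = $466.54
Net pay = $1,418.00 − $466.54 = $951.46

$951.46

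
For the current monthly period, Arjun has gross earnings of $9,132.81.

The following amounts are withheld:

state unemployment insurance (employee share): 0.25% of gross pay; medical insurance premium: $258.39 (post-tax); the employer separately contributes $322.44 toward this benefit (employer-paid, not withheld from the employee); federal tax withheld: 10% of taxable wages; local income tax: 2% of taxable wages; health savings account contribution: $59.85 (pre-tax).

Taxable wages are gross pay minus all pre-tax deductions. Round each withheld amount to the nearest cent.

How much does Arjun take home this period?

$7,702.98

Health savings account contribution: $59.85
Taxable wages = $9,132.81 − $59.85 = $9,072.96
Local income tax: $9,072.96 × 0.02 = $181.46
Federal tax withheld: $9,072.96 × 0.1 = $907.30
State unemployment insurance (employee share): $9,132.81 × 0.0025 = $22.83
Medical insurance premium: $258.39
(Employer's $322.44 toward medical insurance premium is not withheld from the employee.)
Total deductions = $59.85 + $181.46 + $907.30 + $22.83 + $258.39 = $1,429.83
Net pay = $9,132.81 − $1,429.83 = $7,702.98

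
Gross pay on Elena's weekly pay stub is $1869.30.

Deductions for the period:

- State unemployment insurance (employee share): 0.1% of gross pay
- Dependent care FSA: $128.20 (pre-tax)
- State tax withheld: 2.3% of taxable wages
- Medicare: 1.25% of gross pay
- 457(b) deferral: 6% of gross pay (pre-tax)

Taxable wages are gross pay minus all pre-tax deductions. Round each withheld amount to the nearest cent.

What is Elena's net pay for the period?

$1566.23

457(b) deferral: $1869.30 × 0.06 = $112.16
Dependent care FSA: $128.20
Pre-tax total = $112.16 + $128.20 = $240.36
Taxable wages = $1869.30 − $240.36 = $1628.94
State tax withheld: $1628.94 × 0.023 = $37.47
Medicare: $1869.30 × 0.0125 = $23.37
State unemployment insurance (employee share): $1869.30 × 0.001 = $1.87
Total deductions = $112.16 + $128.20 + $37.47 + $23.37 + $1.87 = $303.07
Net pay = $1869.30 − $303.07 = $1566.23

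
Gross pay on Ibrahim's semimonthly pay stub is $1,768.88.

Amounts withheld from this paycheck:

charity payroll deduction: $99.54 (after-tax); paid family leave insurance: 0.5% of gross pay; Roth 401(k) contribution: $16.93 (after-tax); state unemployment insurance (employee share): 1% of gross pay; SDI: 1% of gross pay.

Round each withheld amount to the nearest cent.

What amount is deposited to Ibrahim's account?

State unemployment insurance (employee share): $1,768.88 × 0.01 = $17.69
Paid family leave insurance: $1,768.88 × 0.005 = $8.84
SDI: $1,768.88 × 0.01 = $17.69
Roth 401(k) contribution: $16.93
Charity payroll deduction: $99.54
Total deductions = $17.69 + $8.84 + $17.69 + $16.93 + $99.54 = $160.69
Net pay = $1,768.88 − $160.69 = $1,608.19

$1,608.19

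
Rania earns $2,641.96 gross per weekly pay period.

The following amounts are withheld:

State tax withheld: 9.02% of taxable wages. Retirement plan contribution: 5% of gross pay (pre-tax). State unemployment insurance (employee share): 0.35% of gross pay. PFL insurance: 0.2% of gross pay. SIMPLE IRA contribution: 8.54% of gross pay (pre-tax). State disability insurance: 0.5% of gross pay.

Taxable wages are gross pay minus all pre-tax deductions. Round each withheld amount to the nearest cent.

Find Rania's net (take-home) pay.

$2,050.46

SIMPLE IRA contribution: $2,641.96 × 0.0854 = $225.62
Retirement plan contribution: $2,641.96 × 0.05 = $132.10
Pre-tax total = $225.62 + $132.10 = $357.72
Taxable wages = $2,641.96 − $357.72 = $2,284.24
State tax withheld: $2,284.24 × 0.0902 = $206.04
State disability insurance: $2,641.96 × 0.005 = $13.21
State unemployment insurance (employee share): $2,641.96 × 0.0035 = $9.25
PFL insurance: $2,641.96 × 0.002 = $5.28
Total deductions = $225.62 + $132.10 + $206.04 + $13.21 + $9.25 + $5.28 = $591.50
Net pay = $2,641.96 − $591.50 = $2,050.46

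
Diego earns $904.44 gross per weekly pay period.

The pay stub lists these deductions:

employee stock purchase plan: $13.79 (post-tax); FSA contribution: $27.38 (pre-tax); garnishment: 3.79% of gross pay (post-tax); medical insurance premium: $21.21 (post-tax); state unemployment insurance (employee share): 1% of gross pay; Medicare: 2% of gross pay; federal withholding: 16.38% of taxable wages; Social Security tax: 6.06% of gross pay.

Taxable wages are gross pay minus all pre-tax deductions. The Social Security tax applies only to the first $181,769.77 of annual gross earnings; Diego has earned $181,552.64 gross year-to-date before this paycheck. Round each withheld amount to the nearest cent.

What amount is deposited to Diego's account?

$623.83

FSA contribution: $27.38
Taxable wages = $904.44 − $27.38 = $877.06
Federal withholding: $877.06 × 0.1638 = $143.66
Social Security tax: only $181,769.77 − $181,552.64 = $217.13 of this check is subject → $217.13 × 0.0606 = $13.16
State unemployment insurance (employee share): $904.44 × 0.01 = $9.04
Medicare: $904.44 × 0.02 = $18.09
Employee stock purchase plan: $13.79
Garnishment: $904.44 × 0.0379 = $34.28
Medical insurance premium: $21.21
Total deductions = $27.38 + $143.66 + $13.16 + $9.04 + $18.09 + $13.79 + $34.28 + $21.21 = $280.61
Net pay = $904.44 − $280.61 = $623.83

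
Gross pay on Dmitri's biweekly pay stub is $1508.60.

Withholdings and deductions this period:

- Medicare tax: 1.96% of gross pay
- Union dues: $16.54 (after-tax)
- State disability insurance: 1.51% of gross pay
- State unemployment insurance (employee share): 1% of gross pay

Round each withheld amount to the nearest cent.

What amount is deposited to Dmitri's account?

$1424.62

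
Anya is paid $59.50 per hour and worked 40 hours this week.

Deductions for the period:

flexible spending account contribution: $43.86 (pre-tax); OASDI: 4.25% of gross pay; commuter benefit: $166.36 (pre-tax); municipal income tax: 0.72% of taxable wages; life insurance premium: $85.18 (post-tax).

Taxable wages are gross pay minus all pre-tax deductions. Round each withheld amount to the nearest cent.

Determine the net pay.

Gross pay: 40 × $59.50 = $2,380.00
Commuter benefit: $166.36
Flexible spending account contribution: $43.86
Pre-tax total = $166.36 + $43.86 = $210.22
Taxable wages = $2,380.00 − $210.22 = $2,169.78
Municipal income tax: $2,169.78 × 0.0072 = $15.62
OASDI: $2,380.00 × 0.0425 = $101.15
Life insurance premium: $85.18
Total deductions = $166.36 + $43.86 + $15.62 + $101.15 + $85.18 = $412.17
Net pay = $2,380.00 − $412.17 = $1,967.83

$1,967.83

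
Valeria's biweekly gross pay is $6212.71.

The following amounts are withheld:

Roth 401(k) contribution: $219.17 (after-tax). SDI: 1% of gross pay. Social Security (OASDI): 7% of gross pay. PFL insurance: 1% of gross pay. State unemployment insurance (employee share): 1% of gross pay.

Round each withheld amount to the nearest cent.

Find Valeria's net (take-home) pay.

Social Security (OASDI): $6212.71 × 0.07 = $434.89
State unemployment insurance (employee share): $6212.71 × 0.01 = $62.13
SDI: $6212.71 × 0.01 = $62.13
PFL insurance: $6212.71 × 0.01 = $62.13
Roth 401(k) contribution: $219.17
Total deductions = $434.89 + $62.13 + $62.13 + $62.13 + $219.17 = $840.45
Net pay = $6212.71 − $840.45 = $5372.26

$5372.26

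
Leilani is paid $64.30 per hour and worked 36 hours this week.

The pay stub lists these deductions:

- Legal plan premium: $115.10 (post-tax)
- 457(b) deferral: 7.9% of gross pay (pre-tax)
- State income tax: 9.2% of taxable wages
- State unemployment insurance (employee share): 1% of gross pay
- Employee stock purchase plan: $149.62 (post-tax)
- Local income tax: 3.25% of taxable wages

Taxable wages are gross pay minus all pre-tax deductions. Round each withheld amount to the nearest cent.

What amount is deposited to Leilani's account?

$1,578.63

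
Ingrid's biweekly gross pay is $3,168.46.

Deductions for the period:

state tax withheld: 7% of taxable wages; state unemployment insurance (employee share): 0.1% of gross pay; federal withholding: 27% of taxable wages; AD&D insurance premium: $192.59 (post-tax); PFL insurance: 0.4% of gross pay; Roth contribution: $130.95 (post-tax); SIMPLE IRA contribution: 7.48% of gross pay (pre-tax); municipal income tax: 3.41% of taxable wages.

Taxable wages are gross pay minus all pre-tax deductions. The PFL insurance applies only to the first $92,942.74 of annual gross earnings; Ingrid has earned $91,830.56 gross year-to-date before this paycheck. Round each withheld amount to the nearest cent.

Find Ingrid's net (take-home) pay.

$1,503.65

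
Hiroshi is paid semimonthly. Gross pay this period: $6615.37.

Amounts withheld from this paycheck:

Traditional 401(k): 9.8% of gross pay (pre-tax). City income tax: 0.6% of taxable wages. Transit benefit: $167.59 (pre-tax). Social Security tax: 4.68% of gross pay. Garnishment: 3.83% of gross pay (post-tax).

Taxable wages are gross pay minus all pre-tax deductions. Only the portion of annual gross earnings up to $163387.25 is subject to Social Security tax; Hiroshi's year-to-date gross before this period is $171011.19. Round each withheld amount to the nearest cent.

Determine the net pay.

Transit benefit: $167.59
Traditional 401(k): $6615.37 × 0.098 = $648.31
Pre-tax total = $167.59 + $648.31 = $815.90
Taxable wages = $6615.37 − $815.90 = $5799.47
City income tax: $5799.47 × 0.006 = $34.80
Social Security tax: annual cap $163387.25 already reached (YTD $171011.19), so $0.00
Garnishment: $6615.37 × 0.0383 = $253.37
Total deductions = $167.59 + $648.31 + $34.80 + $0.00 + $253.37 = $1104.07
Net pay = $6615.37 − $1104.07 = $5511.30

$5511.30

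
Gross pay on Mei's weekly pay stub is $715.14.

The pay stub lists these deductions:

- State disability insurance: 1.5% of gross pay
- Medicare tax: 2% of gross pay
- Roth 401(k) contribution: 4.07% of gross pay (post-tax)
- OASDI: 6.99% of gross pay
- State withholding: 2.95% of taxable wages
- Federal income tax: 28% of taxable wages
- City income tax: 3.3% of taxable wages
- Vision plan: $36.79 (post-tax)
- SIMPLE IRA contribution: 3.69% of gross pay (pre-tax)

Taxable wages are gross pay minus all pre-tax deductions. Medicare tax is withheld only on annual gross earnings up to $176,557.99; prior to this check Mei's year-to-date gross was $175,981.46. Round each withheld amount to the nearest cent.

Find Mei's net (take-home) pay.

SIMPLE IRA contribution: $715.14 × 0.0369 = $26.39
Taxable wages = $715.14 − $26.39 = $688.75
Federal income tax: $688.75 × 0.28 = $192.85
State withholding: $688.75 × 0.0295 = $20.32
City income tax: $688.75 × 0.033 = $22.73
Medicare tax: only $176,557.99 − $175,981.46 = $576.53 of this check is subject → $576.53 × 0.02 = $11.53
State disability insurance: $715.14 × 0.015 = $10.73
OASDI: $715.14 × 0.0699 = $49.99
Roth 401(k) contribution: $715.14 × 0.0407 = $29.11
Vision plan: $36.79
Total deductions = $26.39 + $192.85 + $20.32 + $22.73 + $11.53 + $10.73 + $49.99 + $29.11 + $36.79 = $400.44
Net pay = $715.14 − $400.44 = $314.70

$314.70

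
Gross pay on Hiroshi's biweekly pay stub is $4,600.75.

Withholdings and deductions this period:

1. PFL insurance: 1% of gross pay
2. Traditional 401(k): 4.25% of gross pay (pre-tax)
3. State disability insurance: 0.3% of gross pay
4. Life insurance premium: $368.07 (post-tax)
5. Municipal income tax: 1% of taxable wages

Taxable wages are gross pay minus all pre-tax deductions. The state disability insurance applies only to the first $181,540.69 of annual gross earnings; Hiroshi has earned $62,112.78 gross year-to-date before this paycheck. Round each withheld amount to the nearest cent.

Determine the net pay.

$3,933.29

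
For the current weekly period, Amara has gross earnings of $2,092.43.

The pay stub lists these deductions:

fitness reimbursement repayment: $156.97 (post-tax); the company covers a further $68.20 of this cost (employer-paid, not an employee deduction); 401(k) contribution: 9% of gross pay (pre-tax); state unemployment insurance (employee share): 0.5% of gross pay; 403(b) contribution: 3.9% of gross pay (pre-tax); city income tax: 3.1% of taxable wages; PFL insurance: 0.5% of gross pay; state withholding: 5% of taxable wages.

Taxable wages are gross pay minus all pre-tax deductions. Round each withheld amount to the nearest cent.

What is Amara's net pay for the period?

401(k) contribution: $2,092.43 × 0.09 = $188.32
403(b) contribution: $2,092.43 × 0.039 = $81.60
Pre-tax total = $188.32 + $81.60 = $269.92
Taxable wages = $2,092.43 − $269.92 = $1,822.51
State withholding: $1,822.51 × 0.05 = $91.13
City income tax: $1,822.51 × 0.031 = $56.50
PFL insurance: $2,092.43 × 0.005 = $10.46
State unemployment insurance (employee share): $2,092.43 × 0.005 = $10.46
Fitness reimbursement repayment: $156.97
(Employer's $68.20 toward fitness reimbursement repayment is not withheld from the employee.)
Total deductions = $188.32 + $81.60 + $91.13 + $56.50 + $10.46 + $10.46 + $156.97 = $595.44
Net pay = $2,092.43 − $595.44 = $1,496.99

$1,496.99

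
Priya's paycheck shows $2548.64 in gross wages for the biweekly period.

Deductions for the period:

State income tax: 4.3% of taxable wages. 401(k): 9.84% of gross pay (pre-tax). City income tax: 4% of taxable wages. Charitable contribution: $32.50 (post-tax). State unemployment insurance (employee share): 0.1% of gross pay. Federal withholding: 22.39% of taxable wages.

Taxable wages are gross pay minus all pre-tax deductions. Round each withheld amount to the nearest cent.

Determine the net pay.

$1557.59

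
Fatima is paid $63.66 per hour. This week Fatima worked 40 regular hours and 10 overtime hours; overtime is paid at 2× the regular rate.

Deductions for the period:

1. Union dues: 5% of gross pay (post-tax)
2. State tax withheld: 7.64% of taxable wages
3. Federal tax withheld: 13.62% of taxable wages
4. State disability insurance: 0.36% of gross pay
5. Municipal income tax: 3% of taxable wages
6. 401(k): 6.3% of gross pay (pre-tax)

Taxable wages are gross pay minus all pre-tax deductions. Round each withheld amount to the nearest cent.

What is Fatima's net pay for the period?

$2505.98

Regular pay: 40 × $63.66 = $2546.40
Overtime pay: 10 × $63.66 × 2 = $1273.20
Gross pay = $2546.40 + $1273.20 = $3819.60
401(k): $3819.60 × 0.063 = $240.63
Taxable wages = $3819.60 − $240.63 = $3578.97
State tax withheld: $3578.97 × 0.0764 = $273.43
Municipal income tax: $3578.97 × 0.03 = $107.37
Federal tax withheld: $3578.97 × 0.1362 = $487.46
State disability insurance: $3819.60 × 0.0036 = $13.75
Union dues: $3819.60 × 0.05 = $190.98
Total deductions = $240.63 + $273.43 + $107.37 + $487.46 + $13.75 + $190.98 = $1313.62
Net pay = $3819.60 − $1313.62 = $2505.98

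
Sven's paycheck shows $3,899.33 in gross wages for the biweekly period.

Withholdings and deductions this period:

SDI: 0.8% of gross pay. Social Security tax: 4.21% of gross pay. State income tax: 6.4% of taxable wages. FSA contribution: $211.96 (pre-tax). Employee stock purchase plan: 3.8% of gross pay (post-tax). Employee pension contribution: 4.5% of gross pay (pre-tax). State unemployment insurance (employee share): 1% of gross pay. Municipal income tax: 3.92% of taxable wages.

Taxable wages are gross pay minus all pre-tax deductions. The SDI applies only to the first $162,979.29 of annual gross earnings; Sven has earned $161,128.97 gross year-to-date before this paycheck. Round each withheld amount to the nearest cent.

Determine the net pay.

$2,783.35

Employee pension contribution: $3,899.33 × 0.045 = $175.47
FSA contribution: $211.96
Pre-tax total = $175.47 + $211.96 = $387.43
Taxable wages = $3,899.33 − $387.43 = $3,511.90
State income tax: $3,511.90 × 0.064 = $224.76
Municipal income tax: $3,511.90 × 0.0392 = $137.67
SDI: only $162,979.29 − $161,128.97 = $1,850.32 of this check is subject → $1,850.32 × 0.008 = $14.80
Social Security tax: $3,899.33 × 0.0421 = $164.16
State unemployment insurance (employee share): $3,899.33 × 0.01 = $38.99
Employee stock purchase plan: $3,899.33 × 0.038 = $148.17
Total deductions = $175.47 + $211.96 + $224.76 + $137.67 + $14.80 + $164.16 + $38.99 + $148.17 = $1,115.98
Net pay = $3,899.33 − $1,115.98 = $2,783.35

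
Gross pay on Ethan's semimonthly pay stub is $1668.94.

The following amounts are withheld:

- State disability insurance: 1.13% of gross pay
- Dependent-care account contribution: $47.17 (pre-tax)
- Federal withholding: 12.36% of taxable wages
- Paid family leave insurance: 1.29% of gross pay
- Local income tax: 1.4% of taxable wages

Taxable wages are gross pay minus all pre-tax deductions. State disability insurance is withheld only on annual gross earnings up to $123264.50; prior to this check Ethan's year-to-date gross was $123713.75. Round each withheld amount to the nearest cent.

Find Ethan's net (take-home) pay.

Dependent-care account contribution: $47.17
Taxable wages = $1668.94 − $47.17 = $1621.77
Federal withholding: $1621.77 × 0.1236 = $200.45
Local income tax: $1621.77 × 0.014 = $22.70
State disability insurance: annual cap $123264.50 already reached (YTD $123713.75), so $0.00
Paid family leave insurance: $1668.94 × 0.0129 = $21.53
Total deductions = $47.17 + $200.45 + $22.70 + $0.00 + $21.53 = $291.85
Net pay = $1668.94 − $291.85 = $1377.09

$1377.09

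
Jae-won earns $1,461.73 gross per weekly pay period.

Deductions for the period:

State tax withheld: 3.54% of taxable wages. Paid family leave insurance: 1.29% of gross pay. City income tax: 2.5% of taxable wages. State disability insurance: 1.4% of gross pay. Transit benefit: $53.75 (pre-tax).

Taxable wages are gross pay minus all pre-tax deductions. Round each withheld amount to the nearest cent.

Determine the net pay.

$1,283.62

Transit benefit: $53.75
Taxable wages = $1,461.73 − $53.75 = $1,407.98
State tax withheld: $1,407.98 × 0.0354 = $49.84
City income tax: $1,407.98 × 0.025 = $35.20
State disability insurance: $1,461.73 × 0.014 = $20.46
Paid family leave insurance: $1,461.73 × 0.0129 = $18.86
Total deductions = $53.75 + $49.84 + $35.20 + $20.46 + $18.86 = $178.11
Net pay = $1,461.73 − $178.11 = $1,283.62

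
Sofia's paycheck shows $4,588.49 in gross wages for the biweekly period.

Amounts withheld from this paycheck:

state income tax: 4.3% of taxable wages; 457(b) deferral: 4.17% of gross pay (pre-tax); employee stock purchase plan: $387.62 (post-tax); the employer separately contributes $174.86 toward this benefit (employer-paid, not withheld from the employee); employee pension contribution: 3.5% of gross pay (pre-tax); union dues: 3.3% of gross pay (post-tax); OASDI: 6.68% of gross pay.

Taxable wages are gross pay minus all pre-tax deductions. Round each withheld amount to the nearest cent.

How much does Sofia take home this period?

$3,208.83

457(b) deferral: $4,588.49 × 0.0417 = $191.34
Employee pension contribution: $4,588.49 × 0.035 = $160.60
Pre-tax total = $191.34 + $160.60 = $351.94
Taxable wages = $4,588.49 − $351.94 = $4,236.55
State income tax: $4,236.55 × 0.043 = $182.17
OASDI: $4,588.49 × 0.0668 = $306.51
Union dues: $4,588.49 × 0.033 = $151.42
Employee stock purchase plan: $387.62
(Employer's $174.86 toward employee stock purchase plan is not withheld from the employee.)
Total deductions = $191.34 + $160.60 + $182.17 + $306.51 + $151.42 + $387.62 = $1,379.66
Net pay = $4,588.49 − $1,379.66 = $3,208.83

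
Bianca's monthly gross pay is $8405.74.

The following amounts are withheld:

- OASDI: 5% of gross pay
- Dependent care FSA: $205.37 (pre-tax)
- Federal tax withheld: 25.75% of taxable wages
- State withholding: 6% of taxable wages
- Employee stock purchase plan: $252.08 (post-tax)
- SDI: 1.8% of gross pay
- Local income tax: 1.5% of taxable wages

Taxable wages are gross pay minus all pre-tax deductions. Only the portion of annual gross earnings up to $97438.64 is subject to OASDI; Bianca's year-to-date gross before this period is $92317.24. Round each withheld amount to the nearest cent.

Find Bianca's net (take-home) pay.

Dependent care FSA: $205.37
Taxable wages = $8405.74 − $205.37 = $8200.37
State withholding: $8200.37 × 0.06 = $492.02
Federal tax withheld: $8200.37 × 0.2575 = $2111.60
Local income tax: $8200.37 × 0.015 = $123.01
SDI: $8405.74 × 0.018 = $151.30
OASDI: only $97438.64 − $92317.24 = $5121.40 of this check is subject → $5121.40 × 0.05 = $256.07
Employee stock purchase plan: $252.08
Total deductions = $205.37 + $492.02 + $2111.60 + $123.01 + $151.30 + $256.07 + $252.08 = $3591.45
Net pay = $8405.74 − $3591.45 = $4814.29

$4814.29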